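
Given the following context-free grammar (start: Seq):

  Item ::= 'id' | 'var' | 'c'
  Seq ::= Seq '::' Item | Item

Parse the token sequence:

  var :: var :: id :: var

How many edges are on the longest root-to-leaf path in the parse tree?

[Seq [Seq [Seq [Seq [Item var]] :: [Item var]] :: [Item id]] :: [Item var]]

5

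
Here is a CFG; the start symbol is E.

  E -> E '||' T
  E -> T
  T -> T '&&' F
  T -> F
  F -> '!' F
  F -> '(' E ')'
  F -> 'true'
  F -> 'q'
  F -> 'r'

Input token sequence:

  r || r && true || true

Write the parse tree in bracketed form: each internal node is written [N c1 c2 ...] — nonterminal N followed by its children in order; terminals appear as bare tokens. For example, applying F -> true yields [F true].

E
E || T
E || T || T
T || T || T
F || T || T
r || T || T
r || T && F || T
r || F && F || T
r || r && F || T
r || r && true || T
r || r && true || F
r || r && true || true

[E [E [E [T [F r]]] || [T [T [F r]] && [F true]]] || [T [F true]]]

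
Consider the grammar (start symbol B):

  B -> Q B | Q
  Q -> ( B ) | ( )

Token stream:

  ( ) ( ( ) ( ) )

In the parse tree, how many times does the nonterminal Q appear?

[B [Q ( )] [B [Q ( [B [Q ( )] [B [Q ( )]]] )]]]

4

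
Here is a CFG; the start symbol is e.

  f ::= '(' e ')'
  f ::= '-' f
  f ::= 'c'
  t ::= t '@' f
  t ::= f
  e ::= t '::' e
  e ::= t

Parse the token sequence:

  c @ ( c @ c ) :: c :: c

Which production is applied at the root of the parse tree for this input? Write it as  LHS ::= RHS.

e ::= t '::' e

[e [t [t [f c]] @ [f ( [e [t [t [f c]] @ [f c]]] )]] :: [e [t [f c]] :: [e [t [f c]]]]]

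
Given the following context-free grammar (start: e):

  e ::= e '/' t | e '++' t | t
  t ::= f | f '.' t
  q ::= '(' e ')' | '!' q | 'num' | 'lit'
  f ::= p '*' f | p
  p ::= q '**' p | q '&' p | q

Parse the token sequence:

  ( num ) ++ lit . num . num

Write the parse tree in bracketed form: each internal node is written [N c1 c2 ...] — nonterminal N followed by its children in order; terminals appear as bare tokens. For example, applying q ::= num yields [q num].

[e [e [t [f [p [q ( [e [t [f [p [q num]]]]] )]]]]] ++ [t [f [p [q lit]]] . [t [f [p [q num]]] . [t [f [p [q num]]]]]]]

e
e ++ t
t ++ t
f ++ t
p ++ t
q ++ t
( e ) ++ t
( t ) ++ t
( f ) ++ t
( p ) ++ t
( q ) ++ t
( num ) ++ t
( num ) ++ f . t
( num ) ++ p . t
( num ) ++ q . t
( num ) ++ lit . t
( num ) ++ lit . f . t
( num ) ++ lit . p . t
( num ) ++ lit . q . t
( num ) ++ lit . num . t
( num ) ++ lit . num . f
( num ) ++ lit . num . p
( num ) ++ lit . num . q
( num ) ++ lit . num . num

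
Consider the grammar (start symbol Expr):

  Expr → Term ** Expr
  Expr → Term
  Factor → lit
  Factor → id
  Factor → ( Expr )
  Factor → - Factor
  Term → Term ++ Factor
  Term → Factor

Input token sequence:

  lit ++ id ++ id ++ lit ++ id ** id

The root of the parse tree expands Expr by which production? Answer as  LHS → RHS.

Expr → Term ** Expr

[Expr [Term [Term [Term [Term [Term [Factor lit]] ++ [Factor id]] ++ [Factor id]] ++ [Factor lit]] ++ [Factor id]] ** [Expr [Term [Factor id]]]]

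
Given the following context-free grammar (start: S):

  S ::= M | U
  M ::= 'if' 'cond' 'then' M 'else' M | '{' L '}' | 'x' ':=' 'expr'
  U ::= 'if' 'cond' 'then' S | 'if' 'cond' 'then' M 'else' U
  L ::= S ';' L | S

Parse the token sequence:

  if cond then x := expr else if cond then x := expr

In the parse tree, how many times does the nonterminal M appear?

2

[S [U if cond then [M x := expr] else [U if cond then [S [M x := expr]]]]]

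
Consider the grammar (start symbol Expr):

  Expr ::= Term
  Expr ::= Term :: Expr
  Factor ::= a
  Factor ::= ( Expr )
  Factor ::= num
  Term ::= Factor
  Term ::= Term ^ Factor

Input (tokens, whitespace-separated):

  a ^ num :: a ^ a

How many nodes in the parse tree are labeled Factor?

[Expr [Term [Term [Factor a]] ^ [Factor num]] :: [Expr [Term [Term [Factor a]] ^ [Factor a]]]]

4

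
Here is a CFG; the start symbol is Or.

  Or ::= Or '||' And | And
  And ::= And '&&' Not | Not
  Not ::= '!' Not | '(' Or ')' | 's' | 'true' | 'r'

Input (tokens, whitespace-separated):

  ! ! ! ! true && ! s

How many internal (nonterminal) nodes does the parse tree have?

10

[Or [And [And [Not ! [Not ! [Not ! [Not ! [Not true]]]]]] && [Not ! [Not s]]]]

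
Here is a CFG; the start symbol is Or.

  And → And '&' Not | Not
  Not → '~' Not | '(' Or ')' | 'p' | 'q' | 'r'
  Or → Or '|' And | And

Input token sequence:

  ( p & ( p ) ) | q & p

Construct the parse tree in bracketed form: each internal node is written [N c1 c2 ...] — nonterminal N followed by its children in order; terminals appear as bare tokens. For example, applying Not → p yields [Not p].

[Or [Or [And [Not ( [Or [And [And [Not p]] & [Not ( [Or [And [Not p]]] )]]] )]]] | [And [And [Not q]] & [Not p]]]

Or
Or | And
And | And
Not | And
( Or ) | And
( And ) | And
( And & Not ) | And
( Not & Not ) | And
( p & Not ) | And
( p & ( Or ) ) | And
( p & ( And ) ) | And
( p & ( Not ) ) | And
( p & ( p ) ) | And
( p & ( p ) ) | And & Not
( p & ( p ) ) | Not & Not
( p & ( p ) ) | q & Not
( p & ( p ) ) | q & p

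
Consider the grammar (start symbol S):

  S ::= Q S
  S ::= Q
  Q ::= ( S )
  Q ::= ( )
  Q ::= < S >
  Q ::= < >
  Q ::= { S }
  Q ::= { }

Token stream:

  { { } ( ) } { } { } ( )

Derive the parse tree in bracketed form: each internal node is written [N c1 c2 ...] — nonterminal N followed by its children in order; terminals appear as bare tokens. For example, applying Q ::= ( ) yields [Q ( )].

S
Q S
{ S } S
{ Q S } S
{ { } S } S
{ { } Q } S
{ { } ( ) } S
{ { } ( ) } Q S
{ { } ( ) } { } S
{ { } ( ) } { } Q S
{ { } ( ) } { } { } S
{ { } ( ) } { } { } Q
{ { } ( ) } { } { } ( )

[S [Q { [S [Q { }] [S [Q ( )]]] }] [S [Q { }] [S [Q { }] [S [Q ( )]]]]]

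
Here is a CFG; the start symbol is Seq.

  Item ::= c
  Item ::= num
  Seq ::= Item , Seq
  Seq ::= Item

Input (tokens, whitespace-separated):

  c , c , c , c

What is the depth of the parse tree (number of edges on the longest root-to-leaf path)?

5

[Seq [Item c] , [Seq [Item c] , [Seq [Item c] , [Seq [Item c]]]]]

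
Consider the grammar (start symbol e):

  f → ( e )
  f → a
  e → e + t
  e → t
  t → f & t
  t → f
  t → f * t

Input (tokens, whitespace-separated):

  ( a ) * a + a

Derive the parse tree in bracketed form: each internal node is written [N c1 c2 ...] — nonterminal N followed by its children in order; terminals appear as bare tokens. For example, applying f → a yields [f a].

e
e + t
t + t
f * t + t
( e ) * t + t
( t ) * t + t
( f ) * t + t
( a ) * t + t
( a ) * f + t
( a ) * a + t
( a ) * a + f
( a ) * a + a

[e [e [t [f ( [e [t [f a]]] )] * [t [f a]]]] + [t [f a]]]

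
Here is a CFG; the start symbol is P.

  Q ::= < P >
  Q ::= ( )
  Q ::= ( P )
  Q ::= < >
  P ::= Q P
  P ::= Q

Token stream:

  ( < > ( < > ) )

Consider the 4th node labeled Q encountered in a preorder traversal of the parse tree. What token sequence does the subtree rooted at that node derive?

[P [Q ( [P [Q < >] [P [Q ( [P [Q < >]] )]]] )]]

< >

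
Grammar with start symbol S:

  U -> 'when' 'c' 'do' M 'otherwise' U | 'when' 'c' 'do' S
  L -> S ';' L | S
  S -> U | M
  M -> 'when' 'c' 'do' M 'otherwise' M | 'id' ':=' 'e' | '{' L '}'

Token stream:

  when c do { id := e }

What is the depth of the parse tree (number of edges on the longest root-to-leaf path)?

[S [U when c do [S [M { [L [S [M id := e]]] }]]]]

7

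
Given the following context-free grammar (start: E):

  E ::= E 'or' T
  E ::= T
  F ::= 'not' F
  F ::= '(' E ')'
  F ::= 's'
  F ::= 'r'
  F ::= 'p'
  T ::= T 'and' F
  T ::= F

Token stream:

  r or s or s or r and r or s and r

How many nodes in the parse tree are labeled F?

[E [E [E [E [E [T [F r]]] or [T [F s]]] or [T [F s]]] or [T [T [F r]] and [F r]]] or [T [T [F s]] and [F r]]]

7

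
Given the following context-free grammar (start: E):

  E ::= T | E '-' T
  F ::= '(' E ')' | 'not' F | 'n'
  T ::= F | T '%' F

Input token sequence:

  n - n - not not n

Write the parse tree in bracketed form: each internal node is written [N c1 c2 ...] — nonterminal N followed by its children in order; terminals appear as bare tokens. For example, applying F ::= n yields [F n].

[E [E [E [T [F n]]] - [T [F n]]] - [T [F not [F not [F n]]]]]

E
E - T
E - T - T
T - T - T
F - T - T
n - T - T
n - F - T
n - n - T
n - n - F
n - n - not F
n - n - not not F
n - n - not not n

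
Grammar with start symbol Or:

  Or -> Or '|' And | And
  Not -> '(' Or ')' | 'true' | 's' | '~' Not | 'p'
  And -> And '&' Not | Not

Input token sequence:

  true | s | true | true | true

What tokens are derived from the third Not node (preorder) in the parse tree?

[Or [Or [Or [Or [Or [And [Not true]]] | [And [Not s]]] | [And [Not true]]] | [And [Not true]]] | [And [Not true]]]

true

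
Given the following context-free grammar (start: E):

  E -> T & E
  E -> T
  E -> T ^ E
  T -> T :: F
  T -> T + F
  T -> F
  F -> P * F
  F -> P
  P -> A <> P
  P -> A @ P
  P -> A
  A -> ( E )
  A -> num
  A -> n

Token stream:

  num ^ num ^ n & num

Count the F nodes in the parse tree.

4

[E [T [F [P [A num]]]] ^ [E [T [F [P [A num]]]] ^ [E [T [F [P [A n]]]] & [E [T [F [P [A num]]]]]]]]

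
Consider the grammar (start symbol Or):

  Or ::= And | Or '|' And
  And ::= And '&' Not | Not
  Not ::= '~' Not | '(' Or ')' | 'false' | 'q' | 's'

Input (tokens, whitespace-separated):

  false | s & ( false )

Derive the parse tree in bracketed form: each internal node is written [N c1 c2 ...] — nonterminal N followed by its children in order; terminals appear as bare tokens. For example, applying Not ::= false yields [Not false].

[Or [Or [And [Not false]]] | [And [And [Not s]] & [Not ( [Or [And [Not false]]] )]]]

Or
Or | And
And | And
Not | And
false | And
false | And & Not
false | Not & Not
false | s & Not
false | s & ( Or )
false | s & ( And )
false | s & ( Not )
false | s & ( false )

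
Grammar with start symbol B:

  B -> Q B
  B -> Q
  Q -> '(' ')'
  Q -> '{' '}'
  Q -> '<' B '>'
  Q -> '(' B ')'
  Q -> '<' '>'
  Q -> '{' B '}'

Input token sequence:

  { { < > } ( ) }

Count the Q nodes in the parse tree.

[B [Q { [B [Q { [B [Q < >]] }] [B [Q ( )]]] }]]

4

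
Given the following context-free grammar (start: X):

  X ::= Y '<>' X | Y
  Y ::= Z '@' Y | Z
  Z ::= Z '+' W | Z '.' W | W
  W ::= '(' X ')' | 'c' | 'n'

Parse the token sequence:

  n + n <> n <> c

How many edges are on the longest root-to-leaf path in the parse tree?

[X [Y [Z [Z [W n]] + [W n]]] <> [X [Y [Z [W n]]] <> [X [Y [Z [W c]]]]]]

6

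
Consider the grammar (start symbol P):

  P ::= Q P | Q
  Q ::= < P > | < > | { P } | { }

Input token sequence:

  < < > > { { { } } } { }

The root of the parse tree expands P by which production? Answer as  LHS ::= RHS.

P ::= Q P

[P [Q < [P [Q < >]] >] [P [Q { [P [Q { [P [Q { }]] }]] }] [P [Q { }]]]]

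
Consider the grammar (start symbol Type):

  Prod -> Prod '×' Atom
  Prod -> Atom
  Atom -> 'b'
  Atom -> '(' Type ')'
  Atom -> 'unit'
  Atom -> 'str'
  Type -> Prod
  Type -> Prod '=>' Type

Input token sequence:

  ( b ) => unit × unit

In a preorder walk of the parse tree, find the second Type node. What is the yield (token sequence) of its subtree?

[Type [Prod [Atom ( [Type [Prod [Atom b]]] )]] => [Type [Prod [Prod [Atom unit]] × [Atom unit]]]]

b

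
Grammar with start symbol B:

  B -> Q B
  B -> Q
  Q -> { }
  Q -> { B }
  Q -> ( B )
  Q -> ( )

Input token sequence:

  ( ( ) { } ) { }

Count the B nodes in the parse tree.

4

[B [Q ( [B [Q ( )] [B [Q { }]]] )] [B [Q { }]]]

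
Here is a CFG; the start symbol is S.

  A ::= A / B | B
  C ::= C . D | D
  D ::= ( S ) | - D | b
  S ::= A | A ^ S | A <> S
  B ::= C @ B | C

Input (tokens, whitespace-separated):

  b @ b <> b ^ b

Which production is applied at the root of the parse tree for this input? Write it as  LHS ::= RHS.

[S [A [B [C [D b]] @ [B [C [D b]]]]] <> [S [A [B [C [D b]]]] ^ [S [A [B [C [D b]]]]]]]

S ::= A <> S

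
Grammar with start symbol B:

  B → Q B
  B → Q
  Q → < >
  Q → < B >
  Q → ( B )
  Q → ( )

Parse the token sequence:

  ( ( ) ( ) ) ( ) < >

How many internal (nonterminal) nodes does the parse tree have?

10

[B [Q ( [B [Q ( )] [B [Q ( )]]] )] [B [Q ( )] [B [Q < >]]]]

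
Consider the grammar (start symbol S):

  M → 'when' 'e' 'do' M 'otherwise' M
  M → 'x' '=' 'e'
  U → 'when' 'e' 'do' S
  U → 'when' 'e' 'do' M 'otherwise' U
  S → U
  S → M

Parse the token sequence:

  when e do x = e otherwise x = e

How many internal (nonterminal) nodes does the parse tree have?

[S [M when e do [M x = e] otherwise [M x = e]]]

4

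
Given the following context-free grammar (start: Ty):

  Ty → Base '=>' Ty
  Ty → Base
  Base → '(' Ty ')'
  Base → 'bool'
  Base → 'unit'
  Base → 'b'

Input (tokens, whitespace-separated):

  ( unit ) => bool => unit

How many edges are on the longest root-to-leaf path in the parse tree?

[Ty [Base ( [Ty [Base unit]] )] => [Ty [Base bool] => [Ty [Base unit]]]]

4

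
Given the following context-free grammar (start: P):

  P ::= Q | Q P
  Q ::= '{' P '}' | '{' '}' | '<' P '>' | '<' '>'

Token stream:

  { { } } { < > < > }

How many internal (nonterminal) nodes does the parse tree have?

[P [Q { [P [Q { }]] }] [P [Q { [P [Q < >] [P [Q < >]]] }]]]

10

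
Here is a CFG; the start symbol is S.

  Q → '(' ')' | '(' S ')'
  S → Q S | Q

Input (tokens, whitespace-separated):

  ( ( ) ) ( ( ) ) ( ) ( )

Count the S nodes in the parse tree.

6

[S [Q ( [S [Q ( )]] )] [S [Q ( [S [Q ( )]] )] [S [Q ( )] [S [Q ( )]]]]]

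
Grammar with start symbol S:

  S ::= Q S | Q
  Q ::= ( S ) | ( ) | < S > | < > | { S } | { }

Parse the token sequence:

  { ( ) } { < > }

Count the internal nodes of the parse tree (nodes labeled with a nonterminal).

8

[S [Q { [S [Q ( )]] }] [S [Q { [S [Q < >]] }]]]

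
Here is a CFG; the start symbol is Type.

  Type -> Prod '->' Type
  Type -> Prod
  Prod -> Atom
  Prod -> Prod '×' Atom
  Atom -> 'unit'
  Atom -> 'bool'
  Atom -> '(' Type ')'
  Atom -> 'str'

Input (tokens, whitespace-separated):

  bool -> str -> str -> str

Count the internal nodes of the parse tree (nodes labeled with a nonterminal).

12

[Type [Prod [Atom bool]] -> [Type [Prod [Atom str]] -> [Type [Prod [Atom str]] -> [Type [Prod [Atom str]]]]]]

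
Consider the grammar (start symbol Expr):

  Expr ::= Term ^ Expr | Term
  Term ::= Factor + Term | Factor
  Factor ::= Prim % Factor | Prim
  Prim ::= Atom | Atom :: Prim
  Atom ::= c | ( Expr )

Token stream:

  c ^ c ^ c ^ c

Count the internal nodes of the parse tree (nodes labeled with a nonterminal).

20

[Expr [Term [Factor [Prim [Atom c]]]] ^ [Expr [Term [Factor [Prim [Atom c]]]] ^ [Expr [Term [Factor [Prim [Atom c]]]] ^ [Expr [Term [Factor [Prim [Atom c]]]]]]]]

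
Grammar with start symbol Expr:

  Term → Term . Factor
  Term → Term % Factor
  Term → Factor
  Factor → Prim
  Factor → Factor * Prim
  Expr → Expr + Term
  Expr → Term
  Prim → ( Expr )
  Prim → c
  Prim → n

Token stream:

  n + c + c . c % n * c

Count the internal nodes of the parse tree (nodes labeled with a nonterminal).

20

[Expr [Expr [Expr [Term [Factor [Prim n]]]] + [Term [Factor [Prim c]]]] + [Term [Term [Term [Factor [Prim c]]] . [Factor [Prim c]]] % [Factor [Factor [Prim n]] * [Prim c]]]]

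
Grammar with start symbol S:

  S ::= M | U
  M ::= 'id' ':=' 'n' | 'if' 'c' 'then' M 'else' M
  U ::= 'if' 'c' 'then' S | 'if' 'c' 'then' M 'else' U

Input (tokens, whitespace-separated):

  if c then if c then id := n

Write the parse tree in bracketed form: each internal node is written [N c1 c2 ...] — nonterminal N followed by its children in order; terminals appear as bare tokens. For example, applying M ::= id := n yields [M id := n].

[S [U if c then [S [U if c then [S [M id := n]]]]]]

S
U
if c then S
if c then U
if c then if c then S
if c then if c then M
if c then if c then id := n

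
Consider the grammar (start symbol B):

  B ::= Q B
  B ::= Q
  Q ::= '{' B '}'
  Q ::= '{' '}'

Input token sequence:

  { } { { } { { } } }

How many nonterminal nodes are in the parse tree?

[B [Q { }] [B [Q { [B [Q { }] [B [Q { [B [Q { }]] }]]] }]]]

10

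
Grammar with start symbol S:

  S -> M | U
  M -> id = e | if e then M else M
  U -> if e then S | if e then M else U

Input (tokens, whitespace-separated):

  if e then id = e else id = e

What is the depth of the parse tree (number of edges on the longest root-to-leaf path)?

[S [M if e then [M id = e] else [M id = e]]]

3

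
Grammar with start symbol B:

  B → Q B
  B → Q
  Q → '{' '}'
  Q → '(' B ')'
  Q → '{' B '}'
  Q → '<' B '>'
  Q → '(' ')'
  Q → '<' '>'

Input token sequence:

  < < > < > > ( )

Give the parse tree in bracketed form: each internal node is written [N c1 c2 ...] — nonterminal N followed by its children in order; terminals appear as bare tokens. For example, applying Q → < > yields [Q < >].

B
Q B
< B > B
< Q B > B
< < > B > B
< < > Q > B
< < > < > > B
< < > < > > Q
< < > < > > ( )

[B [Q < [B [Q < >] [B [Q < >]]] >] [B [Q ( )]]]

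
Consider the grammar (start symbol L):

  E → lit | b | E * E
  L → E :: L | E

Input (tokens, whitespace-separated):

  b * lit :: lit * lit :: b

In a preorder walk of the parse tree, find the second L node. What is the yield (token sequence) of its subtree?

lit * lit :: b

[L [E [E b] * [E lit]] :: [L [E [E lit] * [E lit]] :: [L [E b]]]]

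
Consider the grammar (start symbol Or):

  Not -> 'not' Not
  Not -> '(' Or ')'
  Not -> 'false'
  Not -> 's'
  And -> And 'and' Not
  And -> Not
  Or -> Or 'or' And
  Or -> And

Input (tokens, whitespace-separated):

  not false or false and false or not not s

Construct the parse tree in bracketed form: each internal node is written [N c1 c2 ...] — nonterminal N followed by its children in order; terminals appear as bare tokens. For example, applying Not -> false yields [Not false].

Or
Or or And
Or or And or And
And or And or And
Not or And or And
not Not or And or And
not false or And or And
not false or And and Not or And
not false or Not and Not or And
not false or false and Not or And
not false or false and false or And
not false or false and false or Not
not false or false and false or not Not
not false or false and false or not not Not
not false or false and false or not not s

[Or [Or [Or [And [Not not [Not false]]]] or [And [And [Not false]] and [Not false]]] or [And [Not not [Not not [Not s]]]]]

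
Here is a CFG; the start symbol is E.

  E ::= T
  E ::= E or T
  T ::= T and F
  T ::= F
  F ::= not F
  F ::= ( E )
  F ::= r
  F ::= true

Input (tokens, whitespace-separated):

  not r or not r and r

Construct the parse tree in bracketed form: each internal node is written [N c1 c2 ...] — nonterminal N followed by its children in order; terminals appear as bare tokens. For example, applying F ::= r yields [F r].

E
E or T
T or T
F or T
not F or T
not r or T
not r or T and F
not r or F and F
not r or not F and F
not r or not r and F
not r or not r and r

[E [E [T [F not [F r]]]] or [T [T [F not [F r]]] and [F r]]]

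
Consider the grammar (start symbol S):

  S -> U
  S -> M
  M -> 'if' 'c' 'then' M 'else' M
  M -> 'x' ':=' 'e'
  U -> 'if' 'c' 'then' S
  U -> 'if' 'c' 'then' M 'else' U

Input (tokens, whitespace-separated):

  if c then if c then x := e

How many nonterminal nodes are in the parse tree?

[S [U if c then [S [U if c then [S [M x := e]]]]]]

6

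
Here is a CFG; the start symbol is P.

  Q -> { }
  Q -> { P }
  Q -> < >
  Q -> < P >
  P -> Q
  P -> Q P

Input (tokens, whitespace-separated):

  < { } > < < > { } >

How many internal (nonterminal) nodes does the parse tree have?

[P [Q < [P [Q { }]] >] [P [Q < [P [Q < >] [P [Q { }]]] >]]]

10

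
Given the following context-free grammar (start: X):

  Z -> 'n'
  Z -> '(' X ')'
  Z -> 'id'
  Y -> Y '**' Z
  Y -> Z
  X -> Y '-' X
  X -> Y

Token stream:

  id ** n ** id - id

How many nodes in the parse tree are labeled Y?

4

[X [Y [Y [Y [Z id]] ** [Z n]] ** [Z id]] - [X [Y [Z id]]]]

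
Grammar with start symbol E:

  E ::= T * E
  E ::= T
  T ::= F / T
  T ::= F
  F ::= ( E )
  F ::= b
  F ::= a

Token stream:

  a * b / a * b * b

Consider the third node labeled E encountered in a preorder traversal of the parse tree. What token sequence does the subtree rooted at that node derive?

b * b

[E [T [F a]] * [E [T [F b] / [T [F a]]] * [E [T [F b]] * [E [T [F b]]]]]]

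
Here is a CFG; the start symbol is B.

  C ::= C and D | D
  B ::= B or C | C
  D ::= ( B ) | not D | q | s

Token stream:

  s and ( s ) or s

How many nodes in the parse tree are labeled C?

[B [B [C [C [D s]] and [D ( [B [C [D s]]] )]]] or [C [D s]]]

4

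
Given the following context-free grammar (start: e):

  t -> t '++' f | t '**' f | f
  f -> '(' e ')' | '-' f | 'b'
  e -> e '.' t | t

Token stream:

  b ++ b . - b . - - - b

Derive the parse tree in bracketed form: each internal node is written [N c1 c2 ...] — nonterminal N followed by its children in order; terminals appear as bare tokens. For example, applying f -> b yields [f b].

[e [e [e [t [t [f b]] ++ [f b]]] . [t [f - [f b]]]] . [t [f - [f - [f - [f b]]]]]]

e
e . t
e . t . t
t . t . t
t ++ f . t . t
f ++ f . t . t
b ++ f . t . t
b ++ b . t . t
b ++ b . f . t
b ++ b . - f . t
b ++ b . - b . t
b ++ b . - b . f
b ++ b . - b . - f
b ++ b . - b . - - f
b ++ b . - b . - - - f
b ++ b . - b . - - - b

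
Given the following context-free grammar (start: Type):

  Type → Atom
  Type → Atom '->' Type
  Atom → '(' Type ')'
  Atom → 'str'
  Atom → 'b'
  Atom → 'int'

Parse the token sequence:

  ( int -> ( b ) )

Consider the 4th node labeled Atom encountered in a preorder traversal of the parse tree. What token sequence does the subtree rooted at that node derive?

b

[Type [Atom ( [Type [Atom int] -> [Type [Atom ( [Type [Atom b]] )]]] )]]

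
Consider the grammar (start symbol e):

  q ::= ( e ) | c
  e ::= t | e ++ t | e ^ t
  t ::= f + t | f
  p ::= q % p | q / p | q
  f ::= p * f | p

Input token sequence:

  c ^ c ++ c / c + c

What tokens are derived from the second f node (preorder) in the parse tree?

[e [e [e [t [f [p [q c]]]]] ^ [t [f [p [q c]]]]] ++ [t [f [p [q c] / [p [q c]]]] + [t [f [p [q c]]]]]]

c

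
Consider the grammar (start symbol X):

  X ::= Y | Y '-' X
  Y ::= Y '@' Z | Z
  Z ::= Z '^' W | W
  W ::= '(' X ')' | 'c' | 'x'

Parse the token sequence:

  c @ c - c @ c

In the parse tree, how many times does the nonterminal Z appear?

4

[X [Y [Y [Z [W c]]] @ [Z [W c]]] - [X [Y [Y [Z [W c]]] @ [Z [W c]]]]]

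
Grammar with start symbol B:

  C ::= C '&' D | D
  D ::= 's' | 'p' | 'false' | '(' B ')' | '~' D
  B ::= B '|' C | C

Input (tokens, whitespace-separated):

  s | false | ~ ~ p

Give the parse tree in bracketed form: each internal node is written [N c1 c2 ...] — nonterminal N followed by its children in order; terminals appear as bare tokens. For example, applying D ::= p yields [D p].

[B [B [B [C [D s]]] | [C [D false]]] | [C [D ~ [D ~ [D p]]]]]

B
B | C
B | C | C
C | C | C
D | C | C
s | C | C
s | D | C
s | false | C
s | false | D
s | false | ~ D
s | false | ~ ~ D
s | false | ~ ~ p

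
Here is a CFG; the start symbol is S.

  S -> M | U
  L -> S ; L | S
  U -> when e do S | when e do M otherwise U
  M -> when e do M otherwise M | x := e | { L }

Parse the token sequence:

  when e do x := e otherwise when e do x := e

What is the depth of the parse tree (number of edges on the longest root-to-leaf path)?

[S [U when e do [M x := e] otherwise [U when e do [S [M x := e]]]]]

5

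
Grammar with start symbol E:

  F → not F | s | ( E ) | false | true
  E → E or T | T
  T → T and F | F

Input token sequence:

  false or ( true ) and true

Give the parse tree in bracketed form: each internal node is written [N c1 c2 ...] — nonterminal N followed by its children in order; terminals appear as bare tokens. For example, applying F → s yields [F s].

[E [E [T [F false]]] or [T [T [F ( [E [T [F true]]] )]] and [F true]]]

E
E or T
T or T
F or T
false or T
false or T and F
false or F and F
false or ( E ) and F
false or ( T ) and F
false or ( F ) and F
false or ( true ) and F
false or ( true ) and true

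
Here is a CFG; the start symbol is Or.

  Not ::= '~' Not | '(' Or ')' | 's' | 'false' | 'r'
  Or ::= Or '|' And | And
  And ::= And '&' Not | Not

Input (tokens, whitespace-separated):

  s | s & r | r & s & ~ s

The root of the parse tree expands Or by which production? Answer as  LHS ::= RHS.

[Or [Or [Or [And [Not s]]] | [And [And [Not s]] & [Not r]]] | [And [And [And [Not r]] & [Not s]] & [Not ~ [Not s]]]]

Or ::= Or '|' And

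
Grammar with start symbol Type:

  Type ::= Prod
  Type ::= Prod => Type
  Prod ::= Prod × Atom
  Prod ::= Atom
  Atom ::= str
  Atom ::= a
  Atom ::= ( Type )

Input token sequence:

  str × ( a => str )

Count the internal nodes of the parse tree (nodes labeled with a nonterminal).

[Type [Prod [Prod [Atom str]] × [Atom ( [Type [Prod [Atom a]] => [Type [Prod [Atom str]]]] )]]]

11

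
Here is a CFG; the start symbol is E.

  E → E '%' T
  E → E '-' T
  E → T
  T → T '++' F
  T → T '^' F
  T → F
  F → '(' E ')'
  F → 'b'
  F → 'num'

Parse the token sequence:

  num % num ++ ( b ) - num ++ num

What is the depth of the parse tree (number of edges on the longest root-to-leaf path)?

7

[E [E [E [T [F num]]] % [T [T [F num]] ++ [F ( [E [T [F b]]] )]]] - [T [T [F num]] ++ [F num]]]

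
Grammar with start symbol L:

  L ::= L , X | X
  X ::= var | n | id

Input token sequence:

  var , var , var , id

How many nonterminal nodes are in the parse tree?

8

[L [L [L [L [X var]] , [X var]] , [X var]] , [X id]]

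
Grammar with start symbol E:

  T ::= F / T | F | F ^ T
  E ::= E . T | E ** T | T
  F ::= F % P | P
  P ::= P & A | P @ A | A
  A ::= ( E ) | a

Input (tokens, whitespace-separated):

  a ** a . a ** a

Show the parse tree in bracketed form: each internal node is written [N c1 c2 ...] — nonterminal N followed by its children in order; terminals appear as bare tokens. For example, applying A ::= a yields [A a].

E
E ** T
E . T ** T
E ** T . T ** T
T ** T . T ** T
F ** T . T ** T
P ** T . T ** T
A ** T . T ** T
a ** T . T ** T
a ** F . T ** T
a ** P . T ** T
a ** A . T ** T
a ** a . T ** T
a ** a . F ** T
a ** a . P ** T
a ** a . A ** T
a ** a . a ** T
a ** a . a ** F
a ** a . a ** P
a ** a . a ** A
a ** a . a ** a

[E [E [E [E [T [F [P [A a]]]]] ** [T [F [P [A a]]]]] . [T [F [P [A a]]]]] ** [T [F [P [A a]]]]]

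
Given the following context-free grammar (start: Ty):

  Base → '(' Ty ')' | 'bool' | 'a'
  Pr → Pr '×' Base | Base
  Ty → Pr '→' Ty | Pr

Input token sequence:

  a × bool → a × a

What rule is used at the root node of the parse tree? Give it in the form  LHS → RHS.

Ty → Pr '→' Ty

[Ty [Pr [Pr [Base a]] × [Base bool]] → [Ty [Pr [Pr [Base a]] × [Base a]]]]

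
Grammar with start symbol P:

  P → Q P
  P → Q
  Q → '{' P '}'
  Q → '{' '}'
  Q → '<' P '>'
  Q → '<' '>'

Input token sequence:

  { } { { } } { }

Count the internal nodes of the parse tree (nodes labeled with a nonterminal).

8

[P [Q { }] [P [Q { [P [Q { }]] }] [P [Q { }]]]]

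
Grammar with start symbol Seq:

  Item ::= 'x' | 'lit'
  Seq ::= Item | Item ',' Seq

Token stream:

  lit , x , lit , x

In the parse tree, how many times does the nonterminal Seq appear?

4

[Seq [Item lit] , [Seq [Item x] , [Seq [Item lit] , [Seq [Item x]]]]]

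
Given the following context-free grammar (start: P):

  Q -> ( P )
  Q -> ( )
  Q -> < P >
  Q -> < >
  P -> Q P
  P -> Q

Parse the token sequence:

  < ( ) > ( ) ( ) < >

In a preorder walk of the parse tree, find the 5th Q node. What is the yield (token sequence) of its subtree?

[P [Q < [P [Q ( )]] >] [P [Q ( )] [P [Q ( )] [P [Q < >]]]]]

< >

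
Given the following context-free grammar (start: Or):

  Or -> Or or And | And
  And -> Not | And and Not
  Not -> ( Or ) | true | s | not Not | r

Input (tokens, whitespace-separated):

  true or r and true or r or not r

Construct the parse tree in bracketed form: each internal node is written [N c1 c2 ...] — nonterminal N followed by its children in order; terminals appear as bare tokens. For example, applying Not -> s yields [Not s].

[Or [Or [Or [Or [And [Not true]]] or [And [And [Not r]] and [Not true]]] or [And [Not r]]] or [And [Not not [Not r]]]]

Or
Or or And
Or or And or And
Or or And or And or And
And or And or And or And
Not or And or And or And
true or And or And or And
true or And and Not or And or And
true or Not and Not or And or And
true or r and Not or And or And
true or r and true or And or And
true or r and true or Not or And
true or r and true or r or And
true or r and true or r or Not
true or r and true or r or not Not
true or r and true or r or not r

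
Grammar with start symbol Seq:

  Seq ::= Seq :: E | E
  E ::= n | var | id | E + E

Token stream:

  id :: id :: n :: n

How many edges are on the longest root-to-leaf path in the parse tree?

[Seq [Seq [Seq [Seq [E id]] :: [E id]] :: [E n]] :: [E n]]

5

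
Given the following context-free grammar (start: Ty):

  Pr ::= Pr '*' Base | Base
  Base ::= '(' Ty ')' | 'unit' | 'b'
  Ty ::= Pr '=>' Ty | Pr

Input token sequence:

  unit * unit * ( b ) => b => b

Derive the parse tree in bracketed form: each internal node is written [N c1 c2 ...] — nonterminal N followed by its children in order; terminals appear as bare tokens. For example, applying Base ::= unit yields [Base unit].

Ty
Pr => Ty
Pr * Base => Ty
Pr * Base * Base => Ty
Base * Base * Base => Ty
unit * Base * Base => Ty
unit * unit * Base => Ty
unit * unit * ( Ty ) => Ty
unit * unit * ( Pr ) => Ty
unit * unit * ( Base ) => Ty
unit * unit * ( b ) => Ty
unit * unit * ( b ) => Pr => Ty
unit * unit * ( b ) => Base => Ty
unit * unit * ( b ) => b => Ty
unit * unit * ( b ) => b => Pr
unit * unit * ( b ) => b => Base
unit * unit * ( b ) => b => b

[Ty [Pr [Pr [Pr [Base unit]] * [Base unit]] * [Base ( [Ty [Pr [Base b]]] )]] => [Ty [Pr [Base b]] => [Ty [Pr [Base b]]]]]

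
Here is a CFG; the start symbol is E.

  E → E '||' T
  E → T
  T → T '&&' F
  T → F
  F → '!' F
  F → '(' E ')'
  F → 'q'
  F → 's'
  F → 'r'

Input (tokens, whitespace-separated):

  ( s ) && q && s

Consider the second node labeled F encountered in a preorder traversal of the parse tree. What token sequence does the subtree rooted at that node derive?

s

[E [T [T [T [F ( [E [T [F s]]] )]] && [F q]] && [F s]]]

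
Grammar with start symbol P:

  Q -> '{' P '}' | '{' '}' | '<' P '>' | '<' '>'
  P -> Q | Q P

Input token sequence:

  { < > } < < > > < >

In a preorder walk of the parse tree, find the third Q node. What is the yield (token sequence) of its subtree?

< < > >

[P [Q { [P [Q < >]] }] [P [Q < [P [Q < >]] >] [P [Q < >]]]]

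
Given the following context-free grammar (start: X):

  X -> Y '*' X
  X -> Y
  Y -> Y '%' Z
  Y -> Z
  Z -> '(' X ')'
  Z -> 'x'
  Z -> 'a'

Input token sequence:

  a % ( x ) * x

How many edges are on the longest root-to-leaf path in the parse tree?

[X [Y [Y [Z a]] % [Z ( [X [Y [Z x]]] )]] * [X [Y [Z x]]]]

6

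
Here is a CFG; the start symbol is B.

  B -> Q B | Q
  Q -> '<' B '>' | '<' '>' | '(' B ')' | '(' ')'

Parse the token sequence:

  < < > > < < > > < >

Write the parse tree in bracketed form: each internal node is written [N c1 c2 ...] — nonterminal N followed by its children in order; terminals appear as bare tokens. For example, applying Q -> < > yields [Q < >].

[B [Q < [B [Q < >]] >] [B [Q < [B [Q < >]] >] [B [Q < >]]]]

B
Q B
< B > B
< Q > B
< < > > B
< < > > Q B
< < > > < B > B
< < > > < Q > B
< < > > < < > > B
< < > > < < > > Q
< < > > < < > > < >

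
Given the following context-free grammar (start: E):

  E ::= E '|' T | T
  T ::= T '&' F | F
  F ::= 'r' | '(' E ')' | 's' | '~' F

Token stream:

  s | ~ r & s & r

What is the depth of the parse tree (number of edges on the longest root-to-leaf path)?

6

[E [E [T [F s]]] | [T [T [T [F ~ [F r]]] & [F s]] & [F r]]]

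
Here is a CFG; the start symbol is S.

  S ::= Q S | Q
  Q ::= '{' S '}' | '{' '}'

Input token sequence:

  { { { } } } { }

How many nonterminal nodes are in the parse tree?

[S [Q { [S [Q { [S [Q { }]] }]] }] [S [Q { }]]]

8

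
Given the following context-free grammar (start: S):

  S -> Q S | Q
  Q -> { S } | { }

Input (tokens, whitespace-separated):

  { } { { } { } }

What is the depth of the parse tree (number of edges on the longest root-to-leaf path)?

[S [Q { }] [S [Q { [S [Q { }] [S [Q { }]]] }]]]

6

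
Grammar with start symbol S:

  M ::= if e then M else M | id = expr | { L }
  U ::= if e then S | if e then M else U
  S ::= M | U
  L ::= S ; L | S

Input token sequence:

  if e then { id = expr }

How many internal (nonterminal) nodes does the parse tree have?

7

[S [U if e then [S [M { [L [S [M id = expr]]] }]]]]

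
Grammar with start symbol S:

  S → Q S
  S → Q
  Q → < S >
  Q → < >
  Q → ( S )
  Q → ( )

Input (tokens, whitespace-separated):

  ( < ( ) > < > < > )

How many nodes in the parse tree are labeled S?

5

[S [Q ( [S [Q < [S [Q ( )]] >] [S [Q < >] [S [Q < >]]]] )]]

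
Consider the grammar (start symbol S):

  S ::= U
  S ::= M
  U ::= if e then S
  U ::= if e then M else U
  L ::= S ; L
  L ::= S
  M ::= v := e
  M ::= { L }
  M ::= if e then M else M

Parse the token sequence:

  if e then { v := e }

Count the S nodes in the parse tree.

3

[S [U if e then [S [M { [L [S [M v := e]]] }]]]]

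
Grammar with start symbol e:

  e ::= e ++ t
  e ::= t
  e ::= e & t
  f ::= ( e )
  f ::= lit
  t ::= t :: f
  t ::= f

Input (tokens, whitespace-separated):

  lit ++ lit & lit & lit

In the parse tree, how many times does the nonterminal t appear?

4

[e [e [e [e [t [f lit]]] ++ [t [f lit]]] & [t [f lit]]] & [t [f lit]]]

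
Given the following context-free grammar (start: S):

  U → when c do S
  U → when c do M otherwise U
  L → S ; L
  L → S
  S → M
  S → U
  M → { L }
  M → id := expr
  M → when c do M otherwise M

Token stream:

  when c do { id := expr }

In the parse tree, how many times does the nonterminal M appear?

[S [U when c do [S [M { [L [S [M id := expr]]] }]]]]

2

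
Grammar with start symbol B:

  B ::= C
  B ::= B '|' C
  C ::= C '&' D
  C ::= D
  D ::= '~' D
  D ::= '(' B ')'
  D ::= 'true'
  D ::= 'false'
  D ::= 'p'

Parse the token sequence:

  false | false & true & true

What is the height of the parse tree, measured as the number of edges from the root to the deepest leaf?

5

[B [B [C [D false]]] | [C [C [C [D false]] & [D true]] & [D true]]]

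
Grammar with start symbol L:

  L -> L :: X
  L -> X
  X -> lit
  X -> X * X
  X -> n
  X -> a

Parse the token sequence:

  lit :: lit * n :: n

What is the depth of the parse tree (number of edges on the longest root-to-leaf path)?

[L [L [L [X lit]] :: [X [X lit] * [X n]]] :: [X n]]

4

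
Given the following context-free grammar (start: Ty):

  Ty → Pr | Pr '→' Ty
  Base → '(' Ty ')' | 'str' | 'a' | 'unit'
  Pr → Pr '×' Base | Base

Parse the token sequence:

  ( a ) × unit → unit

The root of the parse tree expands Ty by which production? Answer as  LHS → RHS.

Ty → Pr '→' Ty

[Ty [Pr [Pr [Base ( [Ty [Pr [Base a]]] )]] × [Base unit]] → [Ty [Pr [Base unit]]]]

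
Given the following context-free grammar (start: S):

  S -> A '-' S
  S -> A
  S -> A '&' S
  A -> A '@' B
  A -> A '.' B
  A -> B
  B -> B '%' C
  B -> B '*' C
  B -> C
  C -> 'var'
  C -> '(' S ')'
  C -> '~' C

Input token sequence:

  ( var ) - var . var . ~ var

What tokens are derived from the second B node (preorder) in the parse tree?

[S [A [B [C ( [S [A [B [C var]]]] )]]] - [S [A [A [A [B [C var]]] . [B [C var]]] . [B [C ~ [C var]]]]]]

var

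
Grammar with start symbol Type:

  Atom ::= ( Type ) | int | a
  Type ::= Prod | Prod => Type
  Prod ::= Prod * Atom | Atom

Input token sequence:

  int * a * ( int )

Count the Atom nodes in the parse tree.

4

[Type [Prod [Prod [Prod [Atom int]] * [Atom a]] * [Atom ( [Type [Prod [Atom int]]] )]]]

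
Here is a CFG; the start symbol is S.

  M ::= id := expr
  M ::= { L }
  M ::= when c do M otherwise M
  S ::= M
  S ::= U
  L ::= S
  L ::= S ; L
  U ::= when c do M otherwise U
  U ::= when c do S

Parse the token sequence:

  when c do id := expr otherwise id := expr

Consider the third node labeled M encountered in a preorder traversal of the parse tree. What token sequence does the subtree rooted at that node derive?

[S [M when c do [M id := expr] otherwise [M id := expr]]]

id := expr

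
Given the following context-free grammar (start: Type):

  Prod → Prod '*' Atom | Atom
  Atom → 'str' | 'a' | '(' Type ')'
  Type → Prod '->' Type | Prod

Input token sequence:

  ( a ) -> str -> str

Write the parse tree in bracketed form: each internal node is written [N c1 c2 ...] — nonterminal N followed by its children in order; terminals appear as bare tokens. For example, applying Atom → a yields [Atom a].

Type
Prod -> Type
Atom -> Type
( Type ) -> Type
( Prod ) -> Type
( Atom ) -> Type
( a ) -> Type
( a ) -> Prod -> Type
( a ) -> Atom -> Type
( a ) -> str -> Type
( a ) -> str -> Prod
( a ) -> str -> Atom
( a ) -> str -> str

[Type [Prod [Atom ( [Type [Prod [Atom a]]] )]] -> [Type [Prod [Atom str]] -> [Type [Prod [Atom str]]]]]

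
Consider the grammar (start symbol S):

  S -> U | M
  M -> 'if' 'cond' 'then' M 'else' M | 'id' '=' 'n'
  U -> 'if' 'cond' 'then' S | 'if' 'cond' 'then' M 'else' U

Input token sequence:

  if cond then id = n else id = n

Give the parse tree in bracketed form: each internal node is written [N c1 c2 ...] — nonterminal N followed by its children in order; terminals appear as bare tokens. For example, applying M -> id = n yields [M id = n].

S
M
if cond then M else M
if cond then id = n else M
if cond then id = n else id = n

[S [M if cond then [M id = n] else [M id = n]]]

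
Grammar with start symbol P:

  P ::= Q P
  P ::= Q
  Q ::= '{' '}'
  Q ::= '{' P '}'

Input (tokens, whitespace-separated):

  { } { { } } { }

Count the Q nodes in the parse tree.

[P [Q { }] [P [Q { [P [Q { }]] }] [P [Q { }]]]]

4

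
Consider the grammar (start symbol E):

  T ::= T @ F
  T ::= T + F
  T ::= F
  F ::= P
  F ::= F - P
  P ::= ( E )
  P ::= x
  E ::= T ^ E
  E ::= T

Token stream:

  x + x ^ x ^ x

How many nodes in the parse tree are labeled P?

[E [T [T [F [P x]]] + [F [P x]]] ^ [E [T [F [P x]]] ^ [E [T [F [P x]]]]]]

4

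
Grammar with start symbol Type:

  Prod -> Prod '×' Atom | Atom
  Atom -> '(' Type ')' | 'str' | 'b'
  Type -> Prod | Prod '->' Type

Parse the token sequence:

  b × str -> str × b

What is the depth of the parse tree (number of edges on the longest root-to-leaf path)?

[Type [Prod [Prod [Atom b]] × [Atom str]] -> [Type [Prod [Prod [Atom str]] × [Atom b]]]]

5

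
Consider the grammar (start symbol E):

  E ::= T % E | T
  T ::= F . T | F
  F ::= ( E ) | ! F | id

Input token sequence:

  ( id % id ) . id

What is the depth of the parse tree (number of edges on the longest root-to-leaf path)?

[E [T [F ( [E [T [F id]] % [E [T [F id]]]] )] . [T [F id]]]]

7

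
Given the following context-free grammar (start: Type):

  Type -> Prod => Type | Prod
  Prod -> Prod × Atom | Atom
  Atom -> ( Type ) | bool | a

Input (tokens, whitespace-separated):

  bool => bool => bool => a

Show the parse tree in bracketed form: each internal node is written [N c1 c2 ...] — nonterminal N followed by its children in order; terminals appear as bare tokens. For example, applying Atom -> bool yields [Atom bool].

Type
Prod => Type
Atom => Type
bool => Type
bool => Prod => Type
bool => Atom => Type
bool => bool => Type
bool => bool => Prod => Type
bool => bool => Atom => Type
bool => bool => bool => Type
bool => bool => bool => Prod
bool => bool => bool => Atom
bool => bool => bool => a

[Type [Prod [Atom bool]] => [Type [Prod [Atom bool]] => [Type [Prod [Atom bool]] => [Type [Prod [Atom a]]]]]]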